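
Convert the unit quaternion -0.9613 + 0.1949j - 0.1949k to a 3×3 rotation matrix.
[[0.8481, -0.3747, -0.3747], [0.3747, 0.924, -0.076], [0.3747, -0.076, 0.924]]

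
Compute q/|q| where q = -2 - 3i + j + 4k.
-0.3651 - 0.5477i + 0.1826j + 0.7303k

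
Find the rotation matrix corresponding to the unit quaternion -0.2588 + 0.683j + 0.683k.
[[-0.866, 0.3535, -0.3535], [-0.3535, 0.067, 0.933], [0.3535, 0.933, 0.067]]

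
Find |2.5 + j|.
2.693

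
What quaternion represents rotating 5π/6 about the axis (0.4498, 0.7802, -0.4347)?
0.2588 + 0.4345i + 0.7536j - 0.4199k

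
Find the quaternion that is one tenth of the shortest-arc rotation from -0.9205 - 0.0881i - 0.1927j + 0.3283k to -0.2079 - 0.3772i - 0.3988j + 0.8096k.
-0.8793 - 0.1261i - 0.2258j + 0.3999k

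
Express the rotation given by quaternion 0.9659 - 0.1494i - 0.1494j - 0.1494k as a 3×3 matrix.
[[0.9107, 0.3333, -0.244], [-0.244, 0.9107, 0.3333], [0.3333, -0.244, 0.9107]]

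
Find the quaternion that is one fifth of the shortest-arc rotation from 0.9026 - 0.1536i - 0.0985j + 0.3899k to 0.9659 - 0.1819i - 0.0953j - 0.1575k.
0.9392 - 0.1635i - 0.1004j + 0.2848k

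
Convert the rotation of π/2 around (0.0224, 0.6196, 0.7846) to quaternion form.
0.7071 + 0.0158i + 0.4381j + 0.5548k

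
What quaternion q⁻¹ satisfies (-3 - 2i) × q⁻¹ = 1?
-0.2308 + 0.1538i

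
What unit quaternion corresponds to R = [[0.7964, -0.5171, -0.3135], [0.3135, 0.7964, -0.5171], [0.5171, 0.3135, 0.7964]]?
0.9205 + 0.2256i - 0.2256j + 0.2256k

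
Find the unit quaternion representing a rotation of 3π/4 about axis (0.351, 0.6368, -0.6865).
0.3827 + 0.3243i + 0.5883j - 0.6342k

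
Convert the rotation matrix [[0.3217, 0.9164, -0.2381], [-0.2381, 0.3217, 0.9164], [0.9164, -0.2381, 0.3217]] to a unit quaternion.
0.7009 - 0.4118i - 0.4118j - 0.4118k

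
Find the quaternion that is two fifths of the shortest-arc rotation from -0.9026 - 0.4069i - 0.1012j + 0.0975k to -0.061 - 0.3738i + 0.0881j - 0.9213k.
-0.7321 - 0.5224i - 0.0294j - 0.4362k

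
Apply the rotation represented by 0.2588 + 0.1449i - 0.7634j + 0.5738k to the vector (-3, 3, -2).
(1.375, 2.573, -3.672)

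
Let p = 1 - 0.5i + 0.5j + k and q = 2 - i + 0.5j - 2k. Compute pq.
3.25 - 3.5i - 0.5j + 0.25k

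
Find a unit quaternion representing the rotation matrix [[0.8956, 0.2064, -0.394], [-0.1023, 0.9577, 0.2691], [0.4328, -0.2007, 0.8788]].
0.9659 - 0.1216i - 0.214j - 0.0799k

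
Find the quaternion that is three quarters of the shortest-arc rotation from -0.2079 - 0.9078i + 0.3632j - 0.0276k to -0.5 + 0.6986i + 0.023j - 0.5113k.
0.3457 - 0.84i + 0.0894j + 0.4086k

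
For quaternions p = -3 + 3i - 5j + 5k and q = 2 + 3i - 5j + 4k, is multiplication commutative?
No: pq = -60 + 2i + 8j - 2k ≠ -60 - 8i + 2j - 2k = qp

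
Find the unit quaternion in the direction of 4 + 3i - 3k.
0.686 + 0.5145i - 0.5145k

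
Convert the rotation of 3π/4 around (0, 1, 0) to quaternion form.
0.3827 + 0.9239j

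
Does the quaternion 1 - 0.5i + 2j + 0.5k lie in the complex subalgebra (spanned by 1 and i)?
No. The quaternion 1 - 0.5i + 2j + 0.5k has j-coefficient y = 2 and k-coefficient z = 0.5, not both zero, so it does not lie in the complex subalgebra spanned by 1 and i.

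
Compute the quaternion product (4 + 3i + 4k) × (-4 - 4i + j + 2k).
-12 - 32i - 18j - 5k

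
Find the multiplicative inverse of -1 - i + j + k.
-0.25 + 0.25i - 0.25j - 0.25k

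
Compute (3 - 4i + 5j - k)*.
3 + 4i - 5j + k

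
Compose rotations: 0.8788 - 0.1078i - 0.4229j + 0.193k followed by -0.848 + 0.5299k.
-0.8475 + 0.3155i + 0.3015j + 0.302k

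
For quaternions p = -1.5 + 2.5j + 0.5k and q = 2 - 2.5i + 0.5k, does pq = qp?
No: pq = -3.25 + 5i + 3.75j + 6.5k ≠ -3.25 + 2.5i + 6.25j - 6k = qp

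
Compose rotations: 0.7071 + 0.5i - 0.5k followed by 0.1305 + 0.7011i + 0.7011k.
0.0923 + 0.561i + 0.7011j + 0.4305k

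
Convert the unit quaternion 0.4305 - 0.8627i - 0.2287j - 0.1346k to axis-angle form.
axis = (-0.9558, -0.2534, -0.1491), θ = 129°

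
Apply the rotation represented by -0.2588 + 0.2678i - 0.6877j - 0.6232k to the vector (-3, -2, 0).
(3.55, -0.022, 0.632)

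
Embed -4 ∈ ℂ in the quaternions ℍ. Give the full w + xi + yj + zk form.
-4 + 0i + 0j + 0k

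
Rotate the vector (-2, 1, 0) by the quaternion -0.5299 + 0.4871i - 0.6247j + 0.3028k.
(-0.36, 2.201, -0.16)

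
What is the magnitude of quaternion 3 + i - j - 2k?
√15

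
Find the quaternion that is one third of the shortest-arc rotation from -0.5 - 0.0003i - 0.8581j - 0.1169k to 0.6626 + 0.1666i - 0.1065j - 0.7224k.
-0.7144 - 0.0769i - 0.6541j + 0.2364k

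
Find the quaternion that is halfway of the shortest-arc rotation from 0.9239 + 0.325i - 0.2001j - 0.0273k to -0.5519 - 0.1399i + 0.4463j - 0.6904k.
0.8184 + 0.2578i - 0.3585j + 0.3677k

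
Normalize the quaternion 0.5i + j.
0.4472i + 0.8944j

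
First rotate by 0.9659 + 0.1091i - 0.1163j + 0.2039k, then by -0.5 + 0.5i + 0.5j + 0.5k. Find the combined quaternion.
-0.5813 + 0.5885i + 0.4937j + 0.2683k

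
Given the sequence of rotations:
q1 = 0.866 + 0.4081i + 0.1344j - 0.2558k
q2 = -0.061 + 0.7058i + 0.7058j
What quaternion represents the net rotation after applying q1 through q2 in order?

q2 · q1 = -0.4357 + 0.4058i + 0.7836j - 0.1776k
-0.4357 + 0.4058i + 0.7836j - 0.1776k


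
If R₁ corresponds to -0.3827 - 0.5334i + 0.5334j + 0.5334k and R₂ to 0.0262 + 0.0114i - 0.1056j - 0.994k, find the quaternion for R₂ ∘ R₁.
0.5826 + 0.4555i + 0.5785j + 0.3441k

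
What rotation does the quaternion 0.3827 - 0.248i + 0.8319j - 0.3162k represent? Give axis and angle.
axis = (-0.2684, 0.9004, -0.3423), θ = 3π/4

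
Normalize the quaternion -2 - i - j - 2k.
-0.6325 - 0.3162i - 0.3162j - 0.6325k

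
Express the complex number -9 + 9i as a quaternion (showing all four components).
-9 + 9i + 0j + 0k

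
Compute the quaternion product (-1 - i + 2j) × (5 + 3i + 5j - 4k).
-12 - 16i + j - 7k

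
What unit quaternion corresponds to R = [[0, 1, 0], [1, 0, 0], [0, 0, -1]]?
0.7071i + 0.7071j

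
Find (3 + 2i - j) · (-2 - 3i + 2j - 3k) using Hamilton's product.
2 - 10i + 14j - 8k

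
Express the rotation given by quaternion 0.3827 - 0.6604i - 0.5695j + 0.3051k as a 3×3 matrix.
[[0.1652, 0.5187, -0.8389], [0.9857, -0.0584, 0.158], [0.0329, -0.853, -0.5209]]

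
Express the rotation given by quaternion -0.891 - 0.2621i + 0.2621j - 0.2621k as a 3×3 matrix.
[[0.7252, -0.6045, -0.3297], [0.3297, 0.7252, -0.6045], [0.6045, 0.3297, 0.7252]]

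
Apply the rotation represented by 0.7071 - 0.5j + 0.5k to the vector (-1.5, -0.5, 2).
(-1.061, -2.311, 0.189)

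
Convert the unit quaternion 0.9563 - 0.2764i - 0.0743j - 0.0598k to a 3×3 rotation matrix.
[[0.9818, 0.1554, -0.109], [-0.0733, 0.8401, 0.5375], [0.1752, -0.5198, 0.8362]]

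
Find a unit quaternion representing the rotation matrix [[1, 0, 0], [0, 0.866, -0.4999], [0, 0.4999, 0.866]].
0.9659 + 0.2588i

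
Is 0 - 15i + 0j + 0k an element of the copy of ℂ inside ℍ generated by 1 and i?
Yes. The quaternion -15i has j- and k-coefficients y = z = 0, so it lies in the complex subalgebra spanned by 1 and i.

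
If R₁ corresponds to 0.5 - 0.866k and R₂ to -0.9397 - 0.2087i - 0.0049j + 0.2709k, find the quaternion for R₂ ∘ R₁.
-0.2353 - 0.1001i - 0.1832j + 0.9492k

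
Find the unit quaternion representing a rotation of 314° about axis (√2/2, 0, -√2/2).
-0.9205 + 0.2763i - 0.2763k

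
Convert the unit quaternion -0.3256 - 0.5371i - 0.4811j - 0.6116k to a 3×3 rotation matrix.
[[-0.211, 0.1185, 0.9703], [0.9151, -0.3251, 0.2387], [0.3437, 0.9382, -0.0399]]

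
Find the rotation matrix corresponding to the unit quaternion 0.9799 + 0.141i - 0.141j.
[[0.9602, -0.0398, -0.2763], [-0.0398, 0.9602, -0.2763], [0.2763, 0.2763, 0.9205]]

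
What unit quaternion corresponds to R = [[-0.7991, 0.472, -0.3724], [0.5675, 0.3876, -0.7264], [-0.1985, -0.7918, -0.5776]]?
-0.0523 + 0.3126i + 0.8313j - 0.4566k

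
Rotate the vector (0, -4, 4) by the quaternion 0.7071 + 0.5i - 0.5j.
(-0.828, -4.828, -2.828)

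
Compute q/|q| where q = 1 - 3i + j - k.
0.2887 - 0.866i + 0.2887j - 0.2887k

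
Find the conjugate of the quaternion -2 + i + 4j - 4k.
-2 - i - 4j + 4k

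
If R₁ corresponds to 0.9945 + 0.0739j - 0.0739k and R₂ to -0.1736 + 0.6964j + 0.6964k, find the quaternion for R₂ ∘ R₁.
-0.1726 - 0.1029i + 0.6797j + 0.7054k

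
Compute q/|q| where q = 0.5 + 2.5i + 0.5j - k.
0.1796 + 0.898i + 0.1796j - 0.3592k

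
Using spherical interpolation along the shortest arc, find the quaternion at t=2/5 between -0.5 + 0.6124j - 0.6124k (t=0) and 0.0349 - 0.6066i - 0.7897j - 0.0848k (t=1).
-0.3611 + 0.2904i + 0.7999j - 0.3813k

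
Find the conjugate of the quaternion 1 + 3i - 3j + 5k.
1 - 3i + 3j - 5k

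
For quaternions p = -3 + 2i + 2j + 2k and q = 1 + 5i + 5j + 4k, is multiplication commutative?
No: pq = -31 - 15i - 11j - 10k ≠ -31 - 11i - 15j - 10k = qp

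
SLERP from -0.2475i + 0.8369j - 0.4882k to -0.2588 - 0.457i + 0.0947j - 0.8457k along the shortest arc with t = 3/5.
-0.1706 - 0.4132i + 0.4409j - 0.7783k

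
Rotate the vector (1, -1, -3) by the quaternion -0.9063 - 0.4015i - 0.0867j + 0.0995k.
(0.483, 1.467, -2.935)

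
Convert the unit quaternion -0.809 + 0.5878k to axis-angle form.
axis = (0, 0, 1), θ = 288°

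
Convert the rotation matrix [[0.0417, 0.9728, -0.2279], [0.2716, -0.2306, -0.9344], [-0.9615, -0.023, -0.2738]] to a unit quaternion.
0.3665 + 0.6217i + 0.5004j - 0.4783k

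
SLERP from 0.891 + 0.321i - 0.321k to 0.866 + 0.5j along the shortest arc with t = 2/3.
0.923 + 0.115i + 0.3487j - 0.115k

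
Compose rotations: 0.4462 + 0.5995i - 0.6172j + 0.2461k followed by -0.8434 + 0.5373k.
-0.5086 - 0.174i + 0.8427j + 0.0322k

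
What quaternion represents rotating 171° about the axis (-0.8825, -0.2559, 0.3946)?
0.0785 - 0.8798i - 0.2551j + 0.3934k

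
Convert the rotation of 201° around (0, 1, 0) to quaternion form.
-0.1822 + 0.9833j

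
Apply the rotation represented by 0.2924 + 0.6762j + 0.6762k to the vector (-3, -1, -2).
(2.092, -3.101, 0.101)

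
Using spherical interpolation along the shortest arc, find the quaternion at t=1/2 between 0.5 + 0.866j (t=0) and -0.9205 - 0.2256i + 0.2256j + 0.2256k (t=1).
0.8931 + 0.1418i + 0.4026j - 0.1418k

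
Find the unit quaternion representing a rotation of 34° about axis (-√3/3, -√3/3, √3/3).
0.9563 - 0.1688i - 0.1688j + 0.1688k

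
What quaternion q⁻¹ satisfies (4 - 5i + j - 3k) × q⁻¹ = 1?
0.0784 + 0.098i - 0.0196j + 0.0588k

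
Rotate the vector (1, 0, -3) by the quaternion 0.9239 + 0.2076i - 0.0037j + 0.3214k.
(0.414, 1.75, -2.601)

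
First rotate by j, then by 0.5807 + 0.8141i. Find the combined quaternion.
0.5807j + 0.8141k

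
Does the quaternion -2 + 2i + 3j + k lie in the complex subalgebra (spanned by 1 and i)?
No. The quaternion -2 + 2i + 3j + k has j-coefficient y = 3 and k-coefficient z = 1, not both zero, so it does not lie in the complex subalgebra spanned by 1 and i.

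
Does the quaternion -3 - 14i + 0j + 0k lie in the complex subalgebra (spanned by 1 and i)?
Yes. The quaternion -3 - 14i has j- and k-coefficients y = z = 0, so it lies in the complex subalgebra spanned by 1 and i.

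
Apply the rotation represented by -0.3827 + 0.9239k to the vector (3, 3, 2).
(0, -4.243, 2)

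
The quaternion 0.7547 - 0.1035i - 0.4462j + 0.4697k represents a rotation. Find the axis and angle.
axis = (-0.1578, -0.6801, 0.7159), θ = 82°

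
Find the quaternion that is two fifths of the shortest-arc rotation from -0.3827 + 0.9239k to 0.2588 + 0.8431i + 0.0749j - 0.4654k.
-0.3779 - 0.3918i - 0.0348j + 0.8382k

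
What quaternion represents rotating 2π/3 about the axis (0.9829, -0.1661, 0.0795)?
0.5 + 0.8512i - 0.1438j + 0.0688k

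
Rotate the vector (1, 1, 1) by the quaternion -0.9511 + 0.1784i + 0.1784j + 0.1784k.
(1, 1, 1)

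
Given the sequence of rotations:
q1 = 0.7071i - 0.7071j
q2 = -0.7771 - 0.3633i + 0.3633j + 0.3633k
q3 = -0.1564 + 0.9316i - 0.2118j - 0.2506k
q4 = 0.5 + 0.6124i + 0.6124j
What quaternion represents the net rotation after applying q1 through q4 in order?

q2 · q1 = 0.5138 - 0.2926i + 0.8064j
q3 · q2 · q1 = 0.363 + 0.7265i - 0.1616j + 0.5605k
q4 · q3 · q2 · q1 = -0.1644 + 0.9288i - 0.2017j - 0.2636k
-0.1644 + 0.9288i - 0.2017j - 0.2636k


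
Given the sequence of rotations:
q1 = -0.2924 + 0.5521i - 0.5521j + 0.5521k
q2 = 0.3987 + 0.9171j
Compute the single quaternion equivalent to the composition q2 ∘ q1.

q2 · q1 = 0.3898 + 0.7265i - 0.4883j - 0.2862k
0.3898 + 0.7265i - 0.4883j - 0.2862k


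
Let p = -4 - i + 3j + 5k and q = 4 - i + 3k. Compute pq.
-32 + 9i + 10j + 11k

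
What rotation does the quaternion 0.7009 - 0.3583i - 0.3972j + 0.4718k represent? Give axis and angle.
axis = (-0.5023, -0.5569, 0.6615), θ = 91°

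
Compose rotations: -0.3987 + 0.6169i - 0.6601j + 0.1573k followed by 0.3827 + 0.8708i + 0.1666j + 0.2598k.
-0.6207 + 0.0866i - 0.2957j - 0.721k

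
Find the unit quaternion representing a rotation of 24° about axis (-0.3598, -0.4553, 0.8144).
0.9781 - 0.0748i - 0.0947j + 0.1693k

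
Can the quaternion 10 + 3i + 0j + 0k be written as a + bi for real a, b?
Yes. The quaternion 10 + 3i has j- and k-coefficients y = z = 0, so it lies in the complex subalgebra spanned by 1 and i.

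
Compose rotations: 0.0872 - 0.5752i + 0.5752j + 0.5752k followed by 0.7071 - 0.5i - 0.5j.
0.0617 - 0.7379i + 0.6507j - 0.1685k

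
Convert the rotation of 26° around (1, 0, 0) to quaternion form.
0.9744 + 0.225i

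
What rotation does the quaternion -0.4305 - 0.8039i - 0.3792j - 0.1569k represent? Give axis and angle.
axis = (-0.8907, -0.4201, -0.1738), θ = 231°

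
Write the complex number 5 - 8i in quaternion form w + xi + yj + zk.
5 - 8i + 0j + 0k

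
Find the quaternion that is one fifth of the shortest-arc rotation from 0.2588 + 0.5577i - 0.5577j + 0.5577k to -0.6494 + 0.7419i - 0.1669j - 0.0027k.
0.061 + 0.6839i - 0.5355j + 0.4918k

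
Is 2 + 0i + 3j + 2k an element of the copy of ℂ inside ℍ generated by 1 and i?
No. The quaternion 2 + 3j + 2k has j-coefficient y = 3 and k-coefficient z = 2, not both zero, so it does not lie in the complex subalgebra spanned by 1 and i.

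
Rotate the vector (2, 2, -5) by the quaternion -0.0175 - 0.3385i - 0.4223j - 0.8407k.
(-3.947, -4.146, 0.482)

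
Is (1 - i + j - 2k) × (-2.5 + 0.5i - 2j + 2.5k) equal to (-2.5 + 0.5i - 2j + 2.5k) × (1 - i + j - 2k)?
No: pq = 5 + 1.5i - 3j + 9k ≠ 5 + 4.5i - 6j + 6k = qp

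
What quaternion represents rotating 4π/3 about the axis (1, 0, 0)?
-0.5 + 0.866i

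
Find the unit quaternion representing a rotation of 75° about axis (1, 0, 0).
0.7934 + 0.6088i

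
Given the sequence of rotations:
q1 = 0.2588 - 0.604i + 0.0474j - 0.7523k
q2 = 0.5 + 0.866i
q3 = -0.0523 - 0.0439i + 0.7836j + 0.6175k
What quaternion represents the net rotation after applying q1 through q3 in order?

q2 · q1 = 0.6525 - 0.0779i + 0.6752j - 0.3351k
q3 · q2 · q1 = -0.3597 - 0.7041i + 0.4132j + 0.4518k
-0.3597 - 0.7041i + 0.4132j + 0.4518k


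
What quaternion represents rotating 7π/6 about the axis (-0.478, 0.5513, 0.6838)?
-0.2588 - 0.4617i + 0.5325j + 0.6605k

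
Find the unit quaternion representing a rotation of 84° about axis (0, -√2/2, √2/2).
0.7431 - 0.4731j + 0.4731k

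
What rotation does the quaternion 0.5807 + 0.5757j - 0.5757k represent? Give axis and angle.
axis = (0, √2/2, -√2/2), θ = 109°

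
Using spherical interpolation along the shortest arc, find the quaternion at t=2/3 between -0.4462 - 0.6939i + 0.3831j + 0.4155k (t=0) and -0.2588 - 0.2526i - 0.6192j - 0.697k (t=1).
0.0094 - 0.1051i + 0.6639j + 0.7403k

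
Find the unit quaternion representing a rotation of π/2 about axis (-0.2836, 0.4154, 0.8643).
0.7071 - 0.2005i + 0.2937j + 0.6112k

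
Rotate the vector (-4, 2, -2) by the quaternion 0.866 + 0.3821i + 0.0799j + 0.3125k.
(-4.882, -0.16, -0.369)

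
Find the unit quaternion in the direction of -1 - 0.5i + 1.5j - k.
-0.4714 - 0.2357i + 0.7071j - 0.4714k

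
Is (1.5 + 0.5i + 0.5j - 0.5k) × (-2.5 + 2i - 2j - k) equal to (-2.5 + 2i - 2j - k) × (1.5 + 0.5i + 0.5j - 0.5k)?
No: pq = -4.25 + 0.25i - 4.75j - 2.25k ≠ -4.25 + 3.25i - 3.75j + 1.75k = qp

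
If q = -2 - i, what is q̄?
-2 + i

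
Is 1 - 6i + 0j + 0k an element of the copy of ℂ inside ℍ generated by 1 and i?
Yes. The quaternion 1 - 6i has j- and k-coefficients y = z = 0, so it lies in the complex subalgebra spanned by 1 and i.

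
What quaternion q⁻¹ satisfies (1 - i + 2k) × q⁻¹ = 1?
0.1667 + 0.1667i - 0.3333k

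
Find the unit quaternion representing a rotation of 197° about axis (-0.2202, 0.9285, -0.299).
-0.1478 - 0.2178i + 0.9183j - 0.2957k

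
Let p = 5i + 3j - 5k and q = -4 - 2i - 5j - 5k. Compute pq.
-60i + 23j + k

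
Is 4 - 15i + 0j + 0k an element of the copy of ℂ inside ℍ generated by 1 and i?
Yes. The quaternion 4 - 15i has j- and k-coefficients y = z = 0, so it lies in the complex subalgebra spanned by 1 and i.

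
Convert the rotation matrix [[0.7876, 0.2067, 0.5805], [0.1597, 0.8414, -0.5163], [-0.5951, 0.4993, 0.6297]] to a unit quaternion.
0.9026 + 0.2813i + 0.3256j - 0.013k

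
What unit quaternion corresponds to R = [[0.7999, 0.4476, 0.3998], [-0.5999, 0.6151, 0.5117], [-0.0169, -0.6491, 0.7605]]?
0.891 - 0.3257i + 0.1169j - 0.2939k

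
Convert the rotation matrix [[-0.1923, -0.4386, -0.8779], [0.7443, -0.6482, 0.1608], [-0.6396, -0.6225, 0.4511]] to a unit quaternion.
0.3907 - 0.5012i - 0.1525j + 0.7569k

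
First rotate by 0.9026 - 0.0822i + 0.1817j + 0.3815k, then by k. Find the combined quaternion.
-0.3815 - 0.1817i - 0.0822j + 0.9026k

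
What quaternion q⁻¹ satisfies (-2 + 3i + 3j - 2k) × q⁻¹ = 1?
-0.0769 - 0.1154i - 0.1154j + 0.0769k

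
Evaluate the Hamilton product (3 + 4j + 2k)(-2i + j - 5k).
6 - 28i - j - 7k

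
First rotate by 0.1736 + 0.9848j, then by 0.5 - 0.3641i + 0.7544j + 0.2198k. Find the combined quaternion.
-0.6561 - 0.2797i + 0.6234j - 0.3204k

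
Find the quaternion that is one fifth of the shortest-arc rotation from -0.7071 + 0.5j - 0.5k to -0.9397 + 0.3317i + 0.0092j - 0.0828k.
-0.7951 + 0.0733i + 0.4175j - 0.4337k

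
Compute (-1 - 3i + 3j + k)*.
-1 + 3i - 3j - k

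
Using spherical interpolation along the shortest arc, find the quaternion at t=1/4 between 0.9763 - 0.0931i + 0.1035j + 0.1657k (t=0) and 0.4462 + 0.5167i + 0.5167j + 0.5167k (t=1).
0.9249 + 0.0771i + 0.2368j + 0.2873k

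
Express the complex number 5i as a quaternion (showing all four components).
0 + 5i + 0j + 0k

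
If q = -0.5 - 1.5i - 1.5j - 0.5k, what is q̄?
-0.5 + 1.5i + 1.5j + 0.5k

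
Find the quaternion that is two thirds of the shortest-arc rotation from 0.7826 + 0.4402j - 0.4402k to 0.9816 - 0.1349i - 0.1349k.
0.9518 - 0.093i + 0.1548j - 0.2478k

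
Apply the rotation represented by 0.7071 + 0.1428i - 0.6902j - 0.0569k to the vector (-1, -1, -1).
(1.068, -0.552, -1.247)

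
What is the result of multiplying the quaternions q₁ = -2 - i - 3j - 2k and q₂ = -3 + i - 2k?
3 + 7i + 5j + 13k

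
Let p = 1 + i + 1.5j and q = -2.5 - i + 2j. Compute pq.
-4.5 - 3.5i - 1.75j + 3.5k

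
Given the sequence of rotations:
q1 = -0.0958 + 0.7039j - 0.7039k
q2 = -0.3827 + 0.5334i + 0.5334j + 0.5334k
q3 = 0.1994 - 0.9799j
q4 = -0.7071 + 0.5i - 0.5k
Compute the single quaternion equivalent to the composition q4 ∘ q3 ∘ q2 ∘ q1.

q2 · q1 = 0.0367 - 0.802i + 0.055j + 0.5937k
q3 · q2 · q1 = 0.0612 - 0.7417i - 0.025j - 0.6675k
q4 · q3 · q2 · q1 = -0.0062 + 0.5426i + 0.7223j + 0.4289k
-0.0062 + 0.5426i + 0.7223j + 0.4289k


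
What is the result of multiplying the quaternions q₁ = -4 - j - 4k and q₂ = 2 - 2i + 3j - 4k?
-21 + 24i - 6j + 6k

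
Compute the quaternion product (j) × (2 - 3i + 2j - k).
-2 - i + 2j + 3k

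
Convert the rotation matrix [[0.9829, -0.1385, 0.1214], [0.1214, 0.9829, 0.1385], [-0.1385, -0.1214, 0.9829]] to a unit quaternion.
0.9936 - 0.0654i + 0.0654j + 0.0654k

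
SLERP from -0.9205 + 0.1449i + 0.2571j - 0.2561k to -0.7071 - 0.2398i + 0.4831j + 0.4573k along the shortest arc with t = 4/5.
-0.8053 - 0.1687i + 0.4653j + 0.3264k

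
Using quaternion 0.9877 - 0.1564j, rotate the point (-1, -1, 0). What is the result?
(-0.951, -1, -0.309)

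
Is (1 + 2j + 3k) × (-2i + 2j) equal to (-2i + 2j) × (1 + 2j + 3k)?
No: pq = -4 - 8i - 4j + 4k ≠ -4 + 4i + 8j - 4k = qp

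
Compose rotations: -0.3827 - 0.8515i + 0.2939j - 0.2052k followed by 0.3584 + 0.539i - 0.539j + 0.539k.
0.5908 - 0.5593i - 0.0367j - 0.5804k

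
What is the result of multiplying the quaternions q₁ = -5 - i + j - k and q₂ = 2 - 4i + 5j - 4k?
-23 + 19i - 23j + 17k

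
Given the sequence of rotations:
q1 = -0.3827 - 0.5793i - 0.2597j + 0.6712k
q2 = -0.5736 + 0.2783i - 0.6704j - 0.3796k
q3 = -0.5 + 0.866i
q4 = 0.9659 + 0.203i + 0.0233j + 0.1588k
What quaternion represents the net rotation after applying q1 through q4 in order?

q2 · q1 = 0.4614 - 0.3228i + 0.4386j - 0.7004k
q3 · q2 · q1 = 0.0488 + 0.561i + 0.3872j + 0.73k
q4 · q3 · q2 · q1 = -0.1917 + 0.5073i + 0.316j + 0.7784k
-0.1917 + 0.5073i + 0.316j + 0.7784k


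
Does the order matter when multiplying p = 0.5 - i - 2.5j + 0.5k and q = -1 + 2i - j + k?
Yes: pq = -1.5 + 4j + 6k ≠ -1.5 + 4i - 6k = qp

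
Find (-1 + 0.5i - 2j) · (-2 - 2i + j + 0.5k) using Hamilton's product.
5 + 2.75j - 4k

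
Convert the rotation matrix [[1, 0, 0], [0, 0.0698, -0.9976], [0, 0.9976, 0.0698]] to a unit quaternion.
0.7314 + 0.682i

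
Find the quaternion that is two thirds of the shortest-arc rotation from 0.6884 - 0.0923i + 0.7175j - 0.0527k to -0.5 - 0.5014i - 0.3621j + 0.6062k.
0.6259 + 0.3289i + 0.5368j - 0.4603k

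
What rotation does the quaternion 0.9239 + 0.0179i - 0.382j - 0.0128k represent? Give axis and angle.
axis = (0.0468, -0.9983, -0.0335), θ = π/4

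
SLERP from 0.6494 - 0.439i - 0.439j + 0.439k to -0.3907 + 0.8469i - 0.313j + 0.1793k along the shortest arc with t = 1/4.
0.6616 - 0.6282i - 0.268j + 0.3095k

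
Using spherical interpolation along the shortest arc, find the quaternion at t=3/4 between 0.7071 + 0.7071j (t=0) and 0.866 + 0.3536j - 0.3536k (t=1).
0.848 + 0.4556j - 0.2708k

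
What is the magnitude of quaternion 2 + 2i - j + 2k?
√13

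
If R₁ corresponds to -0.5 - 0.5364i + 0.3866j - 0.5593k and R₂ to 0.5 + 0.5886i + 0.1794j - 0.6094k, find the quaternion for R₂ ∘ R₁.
-0.3445 - 0.4272i + 0.7597j + 0.3488k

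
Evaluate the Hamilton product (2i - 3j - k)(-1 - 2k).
-2 + 4i + 7j + k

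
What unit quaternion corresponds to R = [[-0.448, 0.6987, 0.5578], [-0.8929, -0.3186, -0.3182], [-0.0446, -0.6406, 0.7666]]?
-0.5 + 0.1612i - 0.3012j + 0.7958k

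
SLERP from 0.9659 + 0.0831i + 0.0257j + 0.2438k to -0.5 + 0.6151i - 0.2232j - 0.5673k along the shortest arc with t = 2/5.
0.8703 - 0.2258i + 0.1191j + 0.4212k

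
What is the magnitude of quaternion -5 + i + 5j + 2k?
√55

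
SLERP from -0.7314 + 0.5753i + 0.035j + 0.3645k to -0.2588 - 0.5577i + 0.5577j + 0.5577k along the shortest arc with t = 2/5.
-0.7146 + 0.1357i + 0.3397j + 0.5963k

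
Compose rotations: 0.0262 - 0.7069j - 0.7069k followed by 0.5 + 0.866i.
0.0131 + 0.0227i + 0.2587j - 0.9656k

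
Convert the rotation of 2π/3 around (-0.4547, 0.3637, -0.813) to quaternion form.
0.5 - 0.3938i + 0.315j - 0.7041k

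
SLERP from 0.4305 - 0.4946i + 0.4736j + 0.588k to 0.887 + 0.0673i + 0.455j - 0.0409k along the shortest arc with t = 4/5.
0.8579 - 0.0594i + 0.4997j + 0.104k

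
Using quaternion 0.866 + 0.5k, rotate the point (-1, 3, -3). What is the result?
(-3.098, 0.634, -3)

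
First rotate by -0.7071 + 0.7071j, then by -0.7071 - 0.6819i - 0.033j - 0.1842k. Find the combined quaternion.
0.5233 + 0.6124i - 0.4767j - 0.3519k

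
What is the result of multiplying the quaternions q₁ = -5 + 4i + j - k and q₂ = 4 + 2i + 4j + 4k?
-28 + 14i - 34j - 10k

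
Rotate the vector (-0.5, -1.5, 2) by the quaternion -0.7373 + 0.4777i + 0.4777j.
(-2.365, 0.365, 0.879)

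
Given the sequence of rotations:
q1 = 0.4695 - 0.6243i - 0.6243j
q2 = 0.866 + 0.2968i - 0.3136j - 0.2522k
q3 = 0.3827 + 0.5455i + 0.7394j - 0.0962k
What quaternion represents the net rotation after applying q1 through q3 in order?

q2 · q1 = 0.3961 - 0.5587i - 0.5304j - 0.4995k
q3 · q2 · q1 = 0.8005 - 0.4181i + 0.4161j - 0.1055k
0.8005 - 0.4181i + 0.4161j - 0.1055k


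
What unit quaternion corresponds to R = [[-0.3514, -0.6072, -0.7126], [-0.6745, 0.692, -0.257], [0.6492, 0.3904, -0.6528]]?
-0.4147 - 0.3903i + 0.821j + 0.0406k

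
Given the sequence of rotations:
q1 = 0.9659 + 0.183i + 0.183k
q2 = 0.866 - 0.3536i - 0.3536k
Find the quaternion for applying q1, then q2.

q2 · q1 = 0.9659 - 0.1831i - 0.1831k
0.9659 - 0.1831i - 0.1831k


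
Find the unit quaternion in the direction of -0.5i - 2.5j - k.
-0.1826i - 0.9129j - 0.3651k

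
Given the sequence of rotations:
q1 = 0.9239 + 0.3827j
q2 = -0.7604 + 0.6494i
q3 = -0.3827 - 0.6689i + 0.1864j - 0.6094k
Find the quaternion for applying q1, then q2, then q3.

q2 · q1 = -0.7025 + 0.6i - 0.291j + 0.2485k
q3 · q2 · q1 = 0.8759 + 0.1093i - 0.219j + 0.4158k
0.8759 + 0.1093i - 0.219j + 0.4158k


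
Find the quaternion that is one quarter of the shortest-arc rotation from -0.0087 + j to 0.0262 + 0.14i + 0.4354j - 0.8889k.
0.0008 + 0.043i + 0.9611j - 0.273k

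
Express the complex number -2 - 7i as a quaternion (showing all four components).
-2 - 7i + 0j + 0k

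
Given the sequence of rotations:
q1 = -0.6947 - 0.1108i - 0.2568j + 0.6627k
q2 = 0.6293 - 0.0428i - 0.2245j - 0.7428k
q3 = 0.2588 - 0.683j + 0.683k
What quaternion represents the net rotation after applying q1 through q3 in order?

q2 · q1 = -0.0073 - 0.3795i + 0.105j + 0.9192k
q3 · q2 · q1 = -0.558 - 0.7977i - 0.227j - 0.0263k
-0.558 - 0.7977i - 0.227j - 0.0263k


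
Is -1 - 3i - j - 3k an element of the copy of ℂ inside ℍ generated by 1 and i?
No. The quaternion -1 - 3i - j - 3k has j-coefficient y = -1 and k-coefficient z = -3, not both zero, so it does not lie in the complex subalgebra spanned by 1 and i.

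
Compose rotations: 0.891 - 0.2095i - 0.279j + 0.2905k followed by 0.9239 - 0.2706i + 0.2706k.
0.6879 - 0.3592i - 0.2358j + 0.585k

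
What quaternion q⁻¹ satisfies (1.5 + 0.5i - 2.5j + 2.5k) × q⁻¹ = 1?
0.1 - 0.0333i + 0.1667j - 0.1667k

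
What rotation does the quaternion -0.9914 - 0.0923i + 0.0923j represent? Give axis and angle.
axis = (-√2/2, √2/2, 0), θ = 345°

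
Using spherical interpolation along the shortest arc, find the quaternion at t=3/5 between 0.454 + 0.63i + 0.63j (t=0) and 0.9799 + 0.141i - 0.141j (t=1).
0.8936 + 0.3994i + 0.2049j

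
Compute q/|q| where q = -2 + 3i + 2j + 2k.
-0.4364 + 0.6547i + 0.4364j + 0.4364k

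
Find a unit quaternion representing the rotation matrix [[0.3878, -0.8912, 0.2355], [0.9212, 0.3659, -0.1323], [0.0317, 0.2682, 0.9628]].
0.8241 + 0.1215i + 0.0618j + 0.5498k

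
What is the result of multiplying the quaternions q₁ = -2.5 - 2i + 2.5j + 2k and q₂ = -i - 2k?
2 - 2.5i - 6j + 7.5k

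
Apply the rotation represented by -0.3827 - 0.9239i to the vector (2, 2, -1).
(2, -0.707, 2.121)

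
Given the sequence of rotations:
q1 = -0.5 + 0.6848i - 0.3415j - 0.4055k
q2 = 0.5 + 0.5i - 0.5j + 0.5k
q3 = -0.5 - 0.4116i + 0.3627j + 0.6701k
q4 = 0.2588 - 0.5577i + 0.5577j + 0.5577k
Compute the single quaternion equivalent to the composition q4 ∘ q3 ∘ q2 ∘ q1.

q2 · q1 = -0.5604 + 0.4659i + 0.6244j - 0.2811k
q3 · q2 · q1 = 0.4339 - 0.5227i - 0.319j - 0.661k
q4 · q3 · q2 · q1 = 0.3673 - 0.568i - 0.5007j + 0.5403k
0.3673 - 0.568i - 0.5007j + 0.5403k


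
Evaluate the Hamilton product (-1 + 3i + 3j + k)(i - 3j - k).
7 - i + 7j - 11k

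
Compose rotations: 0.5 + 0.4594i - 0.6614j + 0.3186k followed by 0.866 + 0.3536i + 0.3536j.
0.5044 + 0.6873i - 0.5086j - 0.1204k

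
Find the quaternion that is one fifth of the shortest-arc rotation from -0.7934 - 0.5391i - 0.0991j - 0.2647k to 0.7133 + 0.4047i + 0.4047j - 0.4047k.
-0.8158 - 0.5367i - 0.1715j - 0.1305k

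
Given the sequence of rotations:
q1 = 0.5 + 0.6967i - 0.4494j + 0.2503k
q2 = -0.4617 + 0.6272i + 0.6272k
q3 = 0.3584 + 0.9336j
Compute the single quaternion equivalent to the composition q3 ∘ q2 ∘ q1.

q2 · q1 = -0.8248 + 0.2738i + 0.4875j - 0.0838k
q3 · q2 · q1 = -0.7507 + 0.0199i - 0.5953j - 0.2857k
-0.7507 + 0.0199i - 0.5953j - 0.2857k


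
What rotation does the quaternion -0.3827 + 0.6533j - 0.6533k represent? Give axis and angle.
axis = (0, √2/2, -√2/2), θ = 5π/4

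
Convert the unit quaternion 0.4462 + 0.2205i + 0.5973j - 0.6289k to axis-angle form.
axis = (0.2464, 0.6674, -0.7027), θ = 127°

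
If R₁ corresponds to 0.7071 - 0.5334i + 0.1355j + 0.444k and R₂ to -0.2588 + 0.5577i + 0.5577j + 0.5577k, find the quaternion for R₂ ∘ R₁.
-0.2087 + 0.7044i - 0.1858j + 0.6525k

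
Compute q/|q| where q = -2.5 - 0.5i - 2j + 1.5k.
-0.7001 - 0.14i - 0.5601j + 0.4201k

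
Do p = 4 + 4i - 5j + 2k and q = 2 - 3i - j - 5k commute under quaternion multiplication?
No: pq = 25 + 23i - 35k ≠ 25 - 31i - 28j + 3k = qp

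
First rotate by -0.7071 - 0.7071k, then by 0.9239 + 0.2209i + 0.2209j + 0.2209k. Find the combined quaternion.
-0.4971 - 0.3124i - 0.8095k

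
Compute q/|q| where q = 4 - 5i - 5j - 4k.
0.4417 - 0.5522i - 0.5522j - 0.4417k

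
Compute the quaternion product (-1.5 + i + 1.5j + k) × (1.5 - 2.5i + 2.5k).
-2.25 + 9i - 2.75j + 1.5k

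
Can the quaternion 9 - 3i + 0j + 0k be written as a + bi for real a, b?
Yes. The quaternion 9 - 3i has j- and k-coefficients y = z = 0, so it lies in the complex subalgebra spanned by 1 and i.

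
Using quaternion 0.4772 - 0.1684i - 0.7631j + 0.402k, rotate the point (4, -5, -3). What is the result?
(1.273, 0.821, 6.907)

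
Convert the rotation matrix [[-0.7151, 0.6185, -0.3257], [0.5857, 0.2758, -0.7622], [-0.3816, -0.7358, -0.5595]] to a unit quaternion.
0.0175 + 0.377i + 0.7985j - 0.469k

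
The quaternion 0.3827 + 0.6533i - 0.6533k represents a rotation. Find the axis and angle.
axis = (√2/2, 0, -√2/2), θ = 3π/4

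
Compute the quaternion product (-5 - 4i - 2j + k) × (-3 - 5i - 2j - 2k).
-7 + 43i + 3j + 5k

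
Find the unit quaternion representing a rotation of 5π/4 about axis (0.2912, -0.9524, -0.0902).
-0.3827 + 0.269i - 0.8799j - 0.0833k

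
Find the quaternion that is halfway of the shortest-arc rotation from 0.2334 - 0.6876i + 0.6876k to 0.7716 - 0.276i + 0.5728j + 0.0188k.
0.6043 - 0.5794i + 0.3444j + 0.4248k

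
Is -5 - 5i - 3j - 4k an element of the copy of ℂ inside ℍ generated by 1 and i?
No. The quaternion -5 - 5i - 3j - 4k has j-coefficient y = -3 and k-coefficient z = -4, not both zero, so it does not lie in the complex subalgebra spanned by 1 and i.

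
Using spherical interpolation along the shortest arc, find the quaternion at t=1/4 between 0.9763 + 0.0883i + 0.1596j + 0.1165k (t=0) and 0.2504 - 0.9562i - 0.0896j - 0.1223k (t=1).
0.9571 - 0.261i + 0.1101j + 0.0602k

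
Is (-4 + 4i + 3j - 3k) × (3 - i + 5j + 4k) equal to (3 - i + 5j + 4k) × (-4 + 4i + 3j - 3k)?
No: pq = -11 + 43i - 24j - 2k ≠ -11 - 11i + 2j - 48k = qp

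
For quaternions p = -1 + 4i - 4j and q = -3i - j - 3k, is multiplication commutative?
No: pq = 8 + 15i + 13j - 13k ≠ 8 - 9i - 11j + 19k = qp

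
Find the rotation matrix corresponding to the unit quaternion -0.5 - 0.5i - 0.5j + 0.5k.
[[0, 1, 0], [0, 0, -1], [-1, 0, 0]]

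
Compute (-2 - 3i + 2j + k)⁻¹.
-0.1111 + 0.1667i - 0.1111j - 0.0556k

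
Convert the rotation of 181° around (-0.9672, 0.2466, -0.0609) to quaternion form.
-0.0087 - 0.9672i + 0.2466j - 0.0609k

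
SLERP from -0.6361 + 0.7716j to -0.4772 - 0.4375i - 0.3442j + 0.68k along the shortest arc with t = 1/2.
-0.7727 - 0.3036i + 0.2966j + 0.472k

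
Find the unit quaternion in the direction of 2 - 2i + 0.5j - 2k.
0.5714 - 0.5714i + 0.1429j - 0.5714k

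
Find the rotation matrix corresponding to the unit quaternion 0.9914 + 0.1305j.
[[0.9659, 0, 0.2588], [0, 1, 0], [-0.2588, 0, 0.9659]]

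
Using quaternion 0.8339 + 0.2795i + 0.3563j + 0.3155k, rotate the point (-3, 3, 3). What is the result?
(-0.31, -0.966, 5.096)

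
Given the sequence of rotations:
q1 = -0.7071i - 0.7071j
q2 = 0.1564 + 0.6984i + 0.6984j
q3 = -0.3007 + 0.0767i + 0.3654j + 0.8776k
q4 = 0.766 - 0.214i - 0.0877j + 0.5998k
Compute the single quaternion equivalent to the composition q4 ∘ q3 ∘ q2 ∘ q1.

q2 · q1 = 0.9877 - 0.1106i - 0.1106j
q3 · q2 · q1 = -0.2481 + 0.2061i + 0.2971j + 0.8987k
q4 · q3 · q2 · q1 = -0.6589 - 0.0461i + 0.5653j + 0.4941k
-0.6589 - 0.0461i + 0.5653j + 0.4941k


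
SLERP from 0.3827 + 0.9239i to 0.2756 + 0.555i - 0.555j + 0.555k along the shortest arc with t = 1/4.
0.3841 + 0.8958i - 0.1583j + 0.1583k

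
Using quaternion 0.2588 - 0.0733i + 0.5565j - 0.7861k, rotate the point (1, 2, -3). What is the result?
(-1.415, 1.529, -3.108)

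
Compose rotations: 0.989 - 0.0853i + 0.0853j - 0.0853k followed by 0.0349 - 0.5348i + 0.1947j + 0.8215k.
0.0424 - 0.6186i + 0.0798j + 0.7805k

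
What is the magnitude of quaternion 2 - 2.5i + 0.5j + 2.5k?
4.093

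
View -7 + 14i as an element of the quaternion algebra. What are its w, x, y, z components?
-7 + 14i + 0j + 0k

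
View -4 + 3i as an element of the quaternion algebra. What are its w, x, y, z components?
-4 + 3i + 0j + 0k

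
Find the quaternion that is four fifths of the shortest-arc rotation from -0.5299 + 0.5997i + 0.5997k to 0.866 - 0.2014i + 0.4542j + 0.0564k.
-0.8624 + 0.3128i - 0.3869j + 0.0932k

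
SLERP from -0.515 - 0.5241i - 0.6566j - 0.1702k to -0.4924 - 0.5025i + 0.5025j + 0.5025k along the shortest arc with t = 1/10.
-0.5742 - 0.5846i - 0.5658j - 0.0919k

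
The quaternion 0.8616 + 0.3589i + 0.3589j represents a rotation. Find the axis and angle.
axis = (√2/2, √2/2, 0), θ = 61°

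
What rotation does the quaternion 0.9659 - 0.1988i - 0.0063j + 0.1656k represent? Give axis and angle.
axis = (-0.7681, -0.0243, 0.6398), θ = π/6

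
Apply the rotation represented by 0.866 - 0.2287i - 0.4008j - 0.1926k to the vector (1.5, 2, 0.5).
(1.638, 1.692, 0.977)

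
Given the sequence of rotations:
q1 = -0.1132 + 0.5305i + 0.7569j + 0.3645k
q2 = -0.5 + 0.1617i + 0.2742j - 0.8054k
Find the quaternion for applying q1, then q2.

q2 · q1 = 0.0568 + 0.426i - 0.8957j - 0.1142k
0.0568 + 0.426i - 0.8957j - 0.1142k


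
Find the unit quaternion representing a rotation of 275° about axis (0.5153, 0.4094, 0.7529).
-0.7373 + 0.3481i + 0.2766j + 0.5087k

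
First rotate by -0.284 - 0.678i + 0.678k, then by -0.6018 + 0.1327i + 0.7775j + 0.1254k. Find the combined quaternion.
0.1759 + 0.8975i - 0.3958j + 0.0835k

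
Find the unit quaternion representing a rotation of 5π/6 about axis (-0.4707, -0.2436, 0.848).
0.2588 - 0.4547i - 0.2353j + 0.8191k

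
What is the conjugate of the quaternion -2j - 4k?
2j + 4k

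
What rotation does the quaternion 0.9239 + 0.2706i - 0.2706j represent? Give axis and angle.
axis = (√2/2, -√2/2, 0), θ = π/4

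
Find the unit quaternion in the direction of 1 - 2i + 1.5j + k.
0.3482 - 0.6963i + 0.5222j + 0.3482k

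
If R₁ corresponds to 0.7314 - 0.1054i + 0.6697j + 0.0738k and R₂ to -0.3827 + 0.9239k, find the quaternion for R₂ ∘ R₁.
-0.3481 - 0.5784i - 0.3537j + 0.6475k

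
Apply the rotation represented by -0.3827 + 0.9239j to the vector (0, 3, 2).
(-1.414, 3, -1.414)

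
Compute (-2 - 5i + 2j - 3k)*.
-2 + 5i - 2j + 3k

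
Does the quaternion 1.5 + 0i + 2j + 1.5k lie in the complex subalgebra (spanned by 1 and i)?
No. The quaternion 1.5 + 2j + 1.5k has j-coefficient y = 2 and k-coefficient z = 1.5, not both zero, so it does not lie in the complex subalgebra spanned by 1 and i.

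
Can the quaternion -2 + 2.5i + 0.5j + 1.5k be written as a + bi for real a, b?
No. The quaternion -2 + 2.5i + 0.5j + 1.5k has j-coefficient y = 0.5 and k-coefficient z = 1.5, not both zero, so it does not lie in the complex subalgebra spanned by 1 and i.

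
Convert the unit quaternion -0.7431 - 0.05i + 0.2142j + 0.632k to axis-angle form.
axis = (-0.0747, 0.3201, 0.9444), θ = 276°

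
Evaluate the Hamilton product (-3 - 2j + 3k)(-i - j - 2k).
4 + 10i + 4k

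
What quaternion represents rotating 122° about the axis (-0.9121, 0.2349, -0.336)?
0.4848 - 0.7977i + 0.2054j - 0.2939k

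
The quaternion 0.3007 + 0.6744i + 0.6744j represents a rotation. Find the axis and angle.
axis = (√2/2, √2/2, 0), θ = 145°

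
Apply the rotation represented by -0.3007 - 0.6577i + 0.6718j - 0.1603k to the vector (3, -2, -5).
(3.064, 0.526, 5.323)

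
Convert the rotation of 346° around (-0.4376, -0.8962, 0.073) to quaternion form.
-0.9925 - 0.0533i - 0.1092j + 0.0089k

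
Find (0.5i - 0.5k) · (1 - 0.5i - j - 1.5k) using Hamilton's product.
-0.5 + j - k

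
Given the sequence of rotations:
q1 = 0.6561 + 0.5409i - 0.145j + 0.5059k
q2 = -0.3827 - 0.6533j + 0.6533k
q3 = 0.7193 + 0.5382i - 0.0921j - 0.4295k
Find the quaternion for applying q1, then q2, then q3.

q2 · q1 = -0.6763 - 0.4428i - 0.0198j + 0.5884k
q3 · q2 · q1 = 0.0027 - 0.7452i - 0.0784j + 0.6623k
0.0027 - 0.7452i - 0.0784j + 0.6623k


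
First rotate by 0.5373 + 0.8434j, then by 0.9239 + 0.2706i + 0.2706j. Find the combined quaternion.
0.2682 + 0.1454i + 0.9246j + 0.2282k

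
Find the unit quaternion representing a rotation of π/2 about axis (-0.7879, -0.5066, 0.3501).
0.7071 - 0.5571i - 0.3582j + 0.2476k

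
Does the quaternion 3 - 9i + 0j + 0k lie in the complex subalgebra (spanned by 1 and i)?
Yes. The quaternion 3 - 9i has j- and k-coefficients y = z = 0, so it lies in the complex subalgebra spanned by 1 and i.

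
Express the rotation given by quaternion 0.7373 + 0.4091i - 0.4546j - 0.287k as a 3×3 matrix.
[[0.4219, 0.0513, -0.9052], [-0.7952, 0.5005, -0.3423], [0.4355, 0.8642, 0.252]]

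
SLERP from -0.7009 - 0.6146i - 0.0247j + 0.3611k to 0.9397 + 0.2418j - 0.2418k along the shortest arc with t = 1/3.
-0.8296 - 0.4304i - 0.1045j + 0.34k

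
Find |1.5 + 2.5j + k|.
3.082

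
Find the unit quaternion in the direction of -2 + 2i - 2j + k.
-0.5547 + 0.5547i - 0.5547j + 0.2774k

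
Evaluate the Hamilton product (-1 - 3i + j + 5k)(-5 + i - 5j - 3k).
28 + 36i - 4j - 8k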